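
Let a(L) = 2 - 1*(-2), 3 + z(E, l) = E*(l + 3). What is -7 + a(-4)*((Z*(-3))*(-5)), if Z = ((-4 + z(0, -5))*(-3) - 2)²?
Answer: 21653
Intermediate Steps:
z(E, l) = -3 + E*(3 + l) (z(E, l) = -3 + E*(l + 3) = -3 + E*(3 + l))
a(L) = 4 (a(L) = 2 + 2 = 4)
Z = 361 (Z = ((-4 + (-3 + 3*0 + 0*(-5)))*(-3) - 2)² = ((-4 + (-3 + 0 + 0))*(-3) - 2)² = ((-4 - 3)*(-3) - 2)² = (-7*(-3) - 2)² = (21 - 2)² = 19² = 361)
-7 + a(-4)*((Z*(-3))*(-5)) = -7 + 4*((361*(-3))*(-5)) = -7 + 4*(-1083*(-5)) = -7 + 4*5415 = -7 + 21660 = 21653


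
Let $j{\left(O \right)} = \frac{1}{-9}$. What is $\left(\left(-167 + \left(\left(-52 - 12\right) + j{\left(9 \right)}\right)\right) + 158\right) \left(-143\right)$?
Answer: $\frac{94094}{9} \approx 10455.0$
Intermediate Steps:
$j{\left(O \right)} = - \frac{1}{9}$
$\left(\left(-167 + \left(\left(-52 - 12\right) + j{\left(9 \right)}\right)\right) + 158\right) \left(-143\right) = \left(\left(-167 - \frac{577}{9}\right) + 158\right) \left(-143\right) = \left(- \frac{2080}{9} + 158\right) \left(-143\right) = \left(- \frac{658}{9}\right) \left(-143\right) = \frac{94094}{9}$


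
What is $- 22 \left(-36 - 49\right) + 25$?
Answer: $1895$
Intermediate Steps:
$- 22 \left(-36 - 49\right) + 25 = \left(-22\right) \left(-85\right) + 25 = 1870 + 25 = 1895$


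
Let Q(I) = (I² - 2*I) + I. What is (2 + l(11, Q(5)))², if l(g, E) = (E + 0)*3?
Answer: 3844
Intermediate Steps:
Q(I) = I² - I
l(g, E) = 3*E (l(g, E) = E*3 = 3*E)
(2 + l(11, Q(5)))² = (2 + 3*(5*(-1 + 5)))² = (2 + 3*(5*4))² = (2 + 3*20)² = (2 + 60)² = 62² = 3844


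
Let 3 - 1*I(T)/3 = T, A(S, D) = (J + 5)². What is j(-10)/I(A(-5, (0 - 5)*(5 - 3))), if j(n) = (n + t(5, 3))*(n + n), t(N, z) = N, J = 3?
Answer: -100/183 ≈ -0.54645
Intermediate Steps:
j(n) = 2*n*(5 + n) (j(n) = (n + 5)*(n + n) = (5 + n)*(2*n) = 2*n*(5 + n))
A(S, D) = 64 (A(S, D) = (3 + 5)² = 8² = 64)
I(T) = 9 - 3*T
j(-10)/I(A(-5, (0 - 5)*(5 - 3))) = (2*(-10)*(5 - 10))/(9 - 3*64) = (2*(-10)*(-5))/(9 - 192) = 100/(-183) = 100*(-1/183) = -100/183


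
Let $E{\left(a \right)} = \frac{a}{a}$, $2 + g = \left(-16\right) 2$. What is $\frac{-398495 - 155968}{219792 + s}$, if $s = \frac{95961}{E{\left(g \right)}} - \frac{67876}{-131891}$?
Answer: $- \frac{73128679533}{41645046799} \approx -1.756$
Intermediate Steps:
$g = -34$ ($g = -2 - 32 = -34$)
$E{\left(a \right)} = 1$
$s = \frac{12656460127}{131891}$ ($s = \frac{95961}{1} - \frac{67876}{-131891} = 95961 \cdot 1 - - \frac{67876}{131891} = 95961 + \frac{67876}{131891} = \frac{12656460127}{131891} \approx 95962.0$)
$\frac{-398495 - 155968}{219792 + s} = \frac{-398495 - 155968}{219792 + \frac{12656460127}{131891}} = - \frac{554463}{\frac{41645046799}{131891}} = \left(-554463\right) \frac{131891}{41645046799} = - \frac{73128679533}{41645046799}$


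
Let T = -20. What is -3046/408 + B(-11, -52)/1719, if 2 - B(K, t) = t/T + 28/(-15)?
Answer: -13088893/1753380 ≈ -7.4650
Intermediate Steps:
B(K, t) = 58/15 + t/20 (B(K, t) = 2 - (t/(-20) + 28/(-15)) = 2 - (t*(-1/20) + 28*(-1/15)) = 2 - (-t/20 - 28/15) = 2 - (-28/15 - t/20) = 2 + (28/15 + t/20) = 58/15 + t/20)
-3046/408 + B(-11, -52)/1719 = -3046/408 + (58/15 + (1/20)*(-52))/1719 = -3046*1/408 + (58/15 - 13/5)*(1/1719) = -1523/204 + (19/15)*(1/1719) = -1523/204 + 19/25785 = -13088893/1753380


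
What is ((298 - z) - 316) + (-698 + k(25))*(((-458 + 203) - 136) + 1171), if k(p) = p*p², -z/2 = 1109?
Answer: 11645260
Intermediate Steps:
z = -2218 (z = -2*1109 = -2218)
k(p) = p³
((298 - z) - 316) + (-698 + k(25))*(((-458 + 203) - 136) + 1171) = ((298 - 1*(-2218)) - 316) + (-698 + 25³)*(((-458 + 203) - 136) + 1171) = ((298 + 2218) - 316) + (-698 + 15625)*((-255 - 136) + 1171) = (2516 - 316) + 14927*(-391 + 1171) = 2200 + 14927*780 = 2200 + 11643060 = 11645260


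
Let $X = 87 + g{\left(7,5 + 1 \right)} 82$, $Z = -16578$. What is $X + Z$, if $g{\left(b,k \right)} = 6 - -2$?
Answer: $-15835$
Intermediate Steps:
$g{\left(b,k \right)} = 8$ ($g{\left(b,k \right)} = 6 + 2 = 8$)
$X = 743$ ($X = 87 + 8 \cdot 82 = 87 + 656 = 743$)
$X + Z = 743 - 16578 = -15835$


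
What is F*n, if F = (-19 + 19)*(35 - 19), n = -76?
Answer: 0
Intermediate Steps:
F = 0 (F = 0*16 = 0)
F*n = 0*(-76) = 0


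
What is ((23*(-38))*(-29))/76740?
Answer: 12673/38370 ≈ 0.33028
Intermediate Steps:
((23*(-38))*(-29))/76740 = -874*(-29)*(1/76740) = 25346*(1/76740) = 12673/38370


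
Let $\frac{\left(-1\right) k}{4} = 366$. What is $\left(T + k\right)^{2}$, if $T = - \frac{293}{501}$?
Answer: $\frac{538399335049}{251001} \approx 2.145 \cdot 10^{6}$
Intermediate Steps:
$k = -1464$ ($k = \left(-4\right) 366 = -1464$)
$T = - \frac{293}{501}$ ($T = \left(-293\right) \frac{1}{501} = - \frac{293}{501} \approx -0.58483$)
$\left(T + k\right)^{2} = \left(- \frac{293}{501} - 1464\right)^{2} = \left(- \frac{733757}{501}\right)^{2} = \frac{538399335049}{251001}$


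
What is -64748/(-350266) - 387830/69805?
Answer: -13132392864/2445031813 ≈ -5.3710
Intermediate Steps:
-64748/(-350266) - 387830/69805 = -64748*(-1/350266) - 387830*1/69805 = 32374/175133 - 77566/13961 = -13132392864/2445031813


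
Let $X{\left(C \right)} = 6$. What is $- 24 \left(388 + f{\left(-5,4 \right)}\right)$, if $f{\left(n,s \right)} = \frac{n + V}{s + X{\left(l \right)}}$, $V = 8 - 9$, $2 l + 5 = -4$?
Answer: $- \frac{46488}{5} \approx -9297.6$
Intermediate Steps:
$l = - \frac{9}{2}$ ($l = - \frac{5}{2} + \frac{1}{2} \left(-4\right) = - \frac{5}{2} - 2 = - \frac{9}{2} \approx -4.5$)
$V = -1$
$f{\left(n,s \right)} = \frac{-1 + n}{6 + s}$ ($f{\left(n,s \right)} = \frac{n - 1}{s + 6} = \frac{-1 + n}{6 + s}$)
$- 24 \left(388 + f{\left(-5,4 \right)}\right) = - 24 \left(388 + \frac{-1 - 5}{6 + 4}\right) = - 24 \left(388 + \frac{1}{10} \left(-6\right)\right) = - 24 \left(388 - \frac{3}{5}\right) = \left(-24\right) \frac{1937}{5} = - \frac{46488}{5}$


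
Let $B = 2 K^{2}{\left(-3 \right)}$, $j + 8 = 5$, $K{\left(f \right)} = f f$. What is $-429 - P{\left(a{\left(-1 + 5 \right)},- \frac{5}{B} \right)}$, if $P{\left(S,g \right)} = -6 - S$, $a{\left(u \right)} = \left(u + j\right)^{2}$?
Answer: $-422$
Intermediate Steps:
$K{\left(f \right)} = f^{2}$
$j = -3$ ($j = -8 + 5 = -3$)
$a{\left(u \right)} = \left(-3 + u\right)^{2}$ ($a{\left(u \right)} = \left(u - 3\right)^{2} = \left(-3 + u\right)^{2}$)
$B = 162$ ($B = 2 \left(\left(-3\right)^{2}\right)^{2} = 2 \cdot 9^{2} = 2 \cdot 81 = 162$)
$-429 - P{\left(a{\left(-1 + 5 \right)},- \frac{5}{B} \right)} = -429 - \left(-6 - \left(-3 + \left(-1 + 5\right)\right)^{2}\right) = -429 - \left(-6 - \left(-3 + 4\right)^{2}\right) = -429 - \left(-6 - 1^{2}\right) = -429 - \left(-6 - 1\right) = -429 - -7 = -429 + 7 = -422$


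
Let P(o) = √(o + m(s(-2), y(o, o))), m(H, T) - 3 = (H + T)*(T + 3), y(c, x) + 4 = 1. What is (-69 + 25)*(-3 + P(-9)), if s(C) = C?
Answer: 132 - 44*I*√6 ≈ 132.0 - 107.78*I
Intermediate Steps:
y(c, x) = -3 (y(c, x) = -4 + 1 = -3)
m(H, T) = 3 + (3 + T)*(H + T) (m(H, T) = 3 + (H + T)*(T + 3) = 3 + (H + T)*(3 + T) = 3 + (3 + T)*(H + T))
P(o) = √(3 + o) (P(o) = √(o + (3 + (-3)² + 3*(-2) + 3*(-3) - 2*(-3))) = √(o + (3 + 9 - 6 - 9 + 6)) = √(o + 3) = √(3 + o))
(-69 + 25)*(-3 + P(-9)) = (-69 + 25)*(-3 + √(3 - 9)) = -44*(-3 + √(-6)) = -44*(-3 + I*√6) = 132 - 44*I*√6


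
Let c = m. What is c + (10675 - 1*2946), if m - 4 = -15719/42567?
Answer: 329154892/42567 ≈ 7732.6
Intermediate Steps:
m = 154549/42567 (m = 4 - 15719/42567 = 154549/42567 ≈ 3.6307)
c = 154549/42567 ≈ 3.6307
c + (10675 - 1*2946) = 154549/42567 + (10675 - 1*2946) = 154549/42567 + (10675 - 2946) = 154549/42567 + 7729 = 329154892/42567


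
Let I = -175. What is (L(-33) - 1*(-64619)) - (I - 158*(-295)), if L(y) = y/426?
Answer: 2582117/142 ≈ 18184.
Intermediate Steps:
L(y) = y/426 (L(y) = y*(1/426) = y/426)
(L(-33) - 1*(-64619)) - (I - 158*(-295)) = ((1/426)*(-33) - 1*(-64619)) - (-175 - 158*(-295)) = (-11/142 + 64619) - (-175 + 46610) = 9175887/142 - 1*46435 = 9175887/142 - 46435 = 2582117/142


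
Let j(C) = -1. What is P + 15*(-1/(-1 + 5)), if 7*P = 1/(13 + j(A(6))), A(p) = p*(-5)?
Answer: -157/42 ≈ -3.7381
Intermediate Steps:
A(p) = -5*p
P = 1/84 (P = 1/(7*(13 - 1)) = (⅐)/12 = (⅐)*(1/12) = 1/84 ≈ 0.011905)
P + 15*(-1/(-1 + 5)) = 1/84 + 15*(-1/(-1 + 5)) = 1/84 + 15*(-1/4) = 1/84 + 15*(-1*¼) = 1/84 + 15*(-¼) = 1/84 - 15/4 = -157/42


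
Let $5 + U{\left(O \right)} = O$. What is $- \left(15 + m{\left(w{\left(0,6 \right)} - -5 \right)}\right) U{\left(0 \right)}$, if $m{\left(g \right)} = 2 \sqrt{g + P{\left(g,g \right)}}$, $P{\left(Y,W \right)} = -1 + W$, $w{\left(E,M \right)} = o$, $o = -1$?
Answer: $75 + 10 \sqrt{7} \approx 101.46$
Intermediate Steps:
$w{\left(E,M \right)} = -1$
$U{\left(O \right)} = -5 + O$
$m{\left(g \right)} = 2 \sqrt{-1 + 2 g}$ ($m{\left(g \right)} = 2 \sqrt{g + \left(-1 + g\right)} = 2 \sqrt{-1 + 2 g}$)
$- \left(15 + m{\left(w{\left(0,6 \right)} - -5 \right)}\right) U{\left(0 \right)} = - \left(15 + 2 \sqrt{-1 + 2 \left(-1 - -5\right)}\right) \left(-5 + 0\right) = - \left(15 + 2 \sqrt{-1 + 2 \left(-1 + 5\right)}\right) \left(-5\right) = - \left(15 + 2 \sqrt{-1 + 2 \cdot 4}\right) \left(-5\right) = - \left(15 + 2 \sqrt{-1 + 8}\right) \left(-5\right) = - \left(15 + 2 \sqrt{7}\right) \left(-5\right) = - (-75 - 10 \sqrt{7}) = 75 + 10 \sqrt{7}$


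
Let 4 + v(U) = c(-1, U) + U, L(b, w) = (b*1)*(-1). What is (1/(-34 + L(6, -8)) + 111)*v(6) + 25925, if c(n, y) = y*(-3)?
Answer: 120747/5 ≈ 24149.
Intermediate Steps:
c(n, y) = -3*y
L(b, w) = -b (L(b, w) = b*(-1) = -b)
v(U) = -4 - 2*U (v(U) = -4 + (-3*U + U) = -4 - 2*U)
(1/(-34 + L(6, -8)) + 111)*v(6) + 25925 = (1/(-34 - 1*6) + 111)*(-4 - 2*6) + 25925 = (1/(-34 - 6) + 111)*(-4 - 12) + 25925 = (1/(-40) + 111)*(-16) + 25925 = (-1/40 + 111)*(-16) + 25925 = (4439/40)*(-16) + 25925 = -8878/5 + 25925 = 120747/5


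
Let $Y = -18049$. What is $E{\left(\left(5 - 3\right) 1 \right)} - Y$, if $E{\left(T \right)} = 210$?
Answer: $18259$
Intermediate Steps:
$E{\left(\left(5 - 3\right) 1 \right)} - Y = 210 - -18049 = 210 + 18049 = 18259$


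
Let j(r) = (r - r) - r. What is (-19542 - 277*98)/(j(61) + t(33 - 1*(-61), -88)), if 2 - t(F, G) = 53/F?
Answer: 4388672/5599 ≈ 783.83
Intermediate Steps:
t(F, G) = 2 - 53/F
j(r) = -r (j(r) = 0 - r = -r)
(-19542 - 277*98)/(j(61) + t(33 - 1*(-61), -88)) = (-19542 - 277*98)/(-1*61 + (2 - 53/(33 - 1*(-61)))) = (-19542 - 27146)/(-61 + (2 - 53/(33 + 61))) = -46688/(-61 + (2 - 53/94)) = -46688/(-61 + 135/94) = -46688/(-5599/94) = -46688*(-94/5599) = 4388672/5599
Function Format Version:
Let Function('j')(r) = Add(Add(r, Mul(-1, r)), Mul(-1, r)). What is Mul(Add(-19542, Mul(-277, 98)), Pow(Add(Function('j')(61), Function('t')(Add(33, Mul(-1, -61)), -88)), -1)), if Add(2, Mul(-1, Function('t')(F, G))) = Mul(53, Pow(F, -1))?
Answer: Rational(4388672, 5599) ≈ 783.83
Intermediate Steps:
Function('t')(F, G) = Add(2, Mul(-53, Pow(F, -1))) (Function('t')(F, G) = Add(2, Mul(-1, Mul(53, Pow(F, -1)))) = Add(2, Mul(-53, Pow(F, -1))))
Function('j')(r) = Mul(-1, r) (Function('j')(r) = Add(0, Mul(-1, r)) = Mul(-1, r))
Mul(Add(-19542, Mul(-277, 98)), Pow(Add(Function('j')(61), Function('t')(Add(33, Mul(-1, -61)), -88)), -1)) = Mul(Add(-19542, Mul(-277, 98)), Pow(Add(Mul(-1, 61), Add(2, Mul(-53, Pow(Add(33, Mul(-1, -61)), -1)))), -1)) = Mul(Add(-19542, -27146), Pow(Add(-61, Add(2, Mul(-53, Pow(Add(33, 61), -1)))), -1)) = Mul(-46688, Pow(Add(-61, Add(2, Mul(-53, Pow(94, -1)))), -1)) = Mul(-46688, Pow(Add(-61, Add(2, Mul(-53, Rational(1, 94)))), -1)) = Mul(-46688, Pow(Add(-61, Add(2, Rational(-53, 94))), -1)) = Mul(-46688, Pow(Add(-61, Rational(135, 94)), -1)) = Mul(-46688, Pow(Rational(-5599, 94), -1)) = Mul(-46688, Rational(-94, 5599)) = Rational(4388672, 5599)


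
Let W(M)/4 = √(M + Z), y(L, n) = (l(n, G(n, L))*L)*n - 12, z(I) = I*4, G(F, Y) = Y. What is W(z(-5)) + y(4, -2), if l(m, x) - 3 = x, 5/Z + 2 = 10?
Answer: -68 + I*√310 ≈ -68.0 + 17.607*I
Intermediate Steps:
Z = 5/8 (Z = 5/(-2 + 10) = 5/8 ≈ 0.62500)
l(m, x) = 3 + x
z(I) = 4*I
y(L, n) = -12 + L*n*(3 + L) (y(L, n) = ((3 + L)*L)*n - 12 = (L*(3 + L))*n - 12 = L*n*(3 + L) - 12 = -12 + L*n*(3 + L))
W(M) = 4*√(5/8 + M) (W(M) = 4*√(M + 5/8) = 4*√(5/8 + M))
W(z(-5)) + y(4, -2) = √(10 + 16*(4*(-5))) + (-12 + 4*(-2)*(3 + 4)) = √(10 + 16*(-20)) + (-12 + 4*(-2)*7) = √(10 - 320) + (-12 - 56) = √(-310) - 68 = I*√310 - 68 = -68 + I*√310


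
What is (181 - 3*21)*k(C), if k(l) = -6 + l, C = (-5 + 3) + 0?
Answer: -944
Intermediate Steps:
C = -2 (C = -2 + 0 = -2)
(181 - 3*21)*k(C) = (181 - 3*21)*(-6 - 2) = (181 - 63)*(-8) = 118*(-8) = -944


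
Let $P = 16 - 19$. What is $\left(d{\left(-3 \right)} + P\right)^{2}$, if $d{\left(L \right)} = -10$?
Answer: $169$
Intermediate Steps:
$P = -3$
$\left(d{\left(-3 \right)} + P\right)^{2} = \left(-10 - 3\right)^{2} = \left(-13\right)^{2} = 169$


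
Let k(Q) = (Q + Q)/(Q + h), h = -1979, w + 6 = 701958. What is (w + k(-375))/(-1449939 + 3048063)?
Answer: 275399293/626997316 ≈ 0.43924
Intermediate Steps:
w = 701952 (w = -6 + 701958 = 701952)
k(Q) = 2*Q/(-1979 + Q) (k(Q) = (Q + Q)/(Q - 1979) = (2*Q)/(-1979 + Q) = 2*Q/(-1979 + Q))
(w + k(-375))/(-1449939 + 3048063) = (701952 + 2*(-375)/(-1979 - 375))/(-1449939 + 3048063) = (701952 + 2*(-375)/(-2354))/1598124 = (701952 + 2*(-375)*(-1/2354))*(1/1598124) = (701952 + 375/1177)*(1/1598124) = (826197879/1177)*(1/1598124) = 275399293/626997316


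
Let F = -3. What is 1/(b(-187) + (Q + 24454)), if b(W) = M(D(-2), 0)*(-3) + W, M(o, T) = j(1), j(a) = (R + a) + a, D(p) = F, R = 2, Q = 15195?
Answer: 1/39450 ≈ 2.5349e-5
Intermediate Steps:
D(p) = -3
j(a) = 2 + 2*a (j(a) = (2 + a) + a = 2 + 2*a)
M(o, T) = 4 (M(o, T) = 2 + 2*1 = 2 + 2 = 4)
b(W) = -12 + W (b(W) = 4*(-3) + W = -12 + W)
1/(b(-187) + (Q + 24454)) = 1/((-12 - 187) + (15195 + 24454)) = 1/(-199 + 39649) = 1/39450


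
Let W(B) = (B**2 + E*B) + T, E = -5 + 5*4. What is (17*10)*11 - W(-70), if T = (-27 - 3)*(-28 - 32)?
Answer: -3780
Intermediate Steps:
E = 15 (E = -5 + 20 = 15)
T = 1800 (T = -30*(-60) = 1800)
W(B) = 1800 + B**2 + 15*B (W(B) = (B**2 + 15*B) + 1800 = 1800 + B**2 + 15*B)
(17*10)*11 - W(-70) = (17*10)*11 - (1800 + (-70)**2 + 15*(-70)) = 170*11 - (1800 + 4900 - 1050) = 1870 - 1*5650 = 1870 - 5650 = -3780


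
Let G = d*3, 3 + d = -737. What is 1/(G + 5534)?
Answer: 1/3314 ≈ 0.00030175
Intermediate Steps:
d = -740 (d = -3 - 737 = -740)
G = -2220 (G = -740*3 = -2220)
1/(G + 5534) = 1/(-2220 + 5534) = 1/3314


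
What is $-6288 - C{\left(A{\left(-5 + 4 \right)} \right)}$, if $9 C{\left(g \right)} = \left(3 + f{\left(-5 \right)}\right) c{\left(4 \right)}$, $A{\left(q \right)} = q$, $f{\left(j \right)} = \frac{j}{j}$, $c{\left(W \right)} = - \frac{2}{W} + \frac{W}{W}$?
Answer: $- \frac{56594}{9} \approx -6288.2$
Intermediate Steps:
$c{\left(W \right)} = 1 - \frac{2}{W}$ ($c{\left(W \right)} = - \frac{2}{W} + 1 = 1 - \frac{2}{W}$)
$f{\left(j \right)} = 1$
$C{\left(g \right)} = \frac{2}{9}$ ($C{\left(g \right)} = \frac{\left(3 + 1\right) \frac{-2 + 4}{4}}{9} = \frac{4 \cdot \frac{1}{4} \cdot 2}{9} = \frac{4 \cdot \frac{1}{2}}{9} = \frac{1}{9} \cdot 2 = \frac{2}{9}$)
$-6288 - C{\left(A{\left(-5 + 4 \right)} \right)} = -6288 - \frac{2}{9} = - \frac{56594}{9}$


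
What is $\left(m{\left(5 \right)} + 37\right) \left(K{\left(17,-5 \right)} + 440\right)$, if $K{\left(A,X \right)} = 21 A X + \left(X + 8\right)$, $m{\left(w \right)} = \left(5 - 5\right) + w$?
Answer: $-56364$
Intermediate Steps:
$m{\left(w \right)} = w$ ($m{\left(w \right)} = 0 + w = w$)
$K{\left(A,X \right)} = 8 + X + 21 A X$ ($K{\left(A,X \right)} = 21 A X + \left(8 + X\right) = 8 + X + 21 A X$)
$\left(m{\left(5 \right)} + 37\right) \left(K{\left(17,-5 \right)} + 440\right) = \left(5 + 37\right) \left(\left(8 - 5 + 21 \cdot 17 \left(-5\right)\right) + 440\right) = 42 \left(\left(8 - 5 - 1785\right) + 440\right) = 42 \left(-1782 + 440\right) = 42 \left(-1342\right) = -56364$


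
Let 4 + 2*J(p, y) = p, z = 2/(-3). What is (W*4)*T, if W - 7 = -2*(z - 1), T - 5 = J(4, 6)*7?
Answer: 620/3 ≈ 206.67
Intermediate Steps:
z = -⅔ (z = 2*(-⅓) = -⅔ ≈ -0.66667)
J(p, y) = -2 + p/2
T = 5 (T = 5 + (-2 + (½)*4)*7 = 5 + (-2 + 2)*7 = 5 + 0*7 = 5 + 0 = 5)
W = 31/3 (W = 7 - 2*(-⅔ - 1) = 7 - 2*(-5/3) = 7 + 10/3 = 31/3 ≈ 10.333)
(W*4)*T = ((31/3)*4)*5 = (124/3)*5 = 620/3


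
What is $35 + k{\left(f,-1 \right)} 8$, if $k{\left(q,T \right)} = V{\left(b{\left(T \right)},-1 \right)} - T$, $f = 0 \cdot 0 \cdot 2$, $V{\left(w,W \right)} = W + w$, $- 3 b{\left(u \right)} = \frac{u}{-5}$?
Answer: $\frac{517}{15} \approx 34.467$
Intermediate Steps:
$b{\left(u \right)} = \frac{u}{15}$ ($b{\left(u \right)} = - \frac{u \frac{1}{-5}}{3} = - \frac{u \left(- \frac{1}{5}\right)}{3} = - \frac{\left(- \frac{1}{5}\right) u}{3} = \frac{u}{15}$)
$f = 0$ ($f = 0 \cdot 2 = 0$)
$k{\left(q,T \right)} = -1 - \frac{14 T}{15}$ ($k{\left(q,T \right)} = \left(-1 + \frac{T}{15}\right) - T = -1 - \frac{14 T}{15}$)
$35 + k{\left(f,-1 \right)} 8 = 35 + \left(-1 - - \frac{14}{15}\right) 8 = 35 + \left(-1 + \frac{14}{15}\right) 8 = 35 - \frac{8}{15} = \frac{517}{15}$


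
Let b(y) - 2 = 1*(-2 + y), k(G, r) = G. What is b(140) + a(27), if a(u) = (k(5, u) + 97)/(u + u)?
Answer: 1277/9 ≈ 141.89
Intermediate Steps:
b(y) = y (b(y) = 2 + 1*(-2 + y) = 2 + (-2 + y) = y)
a(u) = 51/u (a(u) = (5 + 97)/(u + u) = 102/((2*u)) = 102*(1/(2*u)) = 51/u)
b(140) + a(27) = 140 + 51/27 = 140 + 51*(1/27) = 140 + 17/9 = 1277/9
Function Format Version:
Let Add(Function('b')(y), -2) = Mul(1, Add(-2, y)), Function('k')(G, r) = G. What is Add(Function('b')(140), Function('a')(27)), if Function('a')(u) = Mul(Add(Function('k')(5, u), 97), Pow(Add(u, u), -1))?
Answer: Rational(1277, 9) ≈ 141.89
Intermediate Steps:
Function('b')(y) = y (Function('b')(y) = Add(2, Mul(1, Add(-2, y))) = Add(2, Add(-2, y)) = y)
Function('a')(u) = Mul(51, Pow(u, -1)) (Function('a')(u) = Mul(Add(5, 97), Pow(Add(u, u), -1)) = Mul(102, Pow(Mul(2, u), -1)) = Mul(102, Mul(Rational(1, 2), Pow(u, -1))) = Mul(51, Pow(u, -1)))
Add(Function('b')(140), Function('a')(27)) = Add(140, Mul(51, Pow(27, -1))) = Add(140, Mul(51, Rational(1, 27))) = Add(140, Rational(17, 9)) = Rational(1277, 9)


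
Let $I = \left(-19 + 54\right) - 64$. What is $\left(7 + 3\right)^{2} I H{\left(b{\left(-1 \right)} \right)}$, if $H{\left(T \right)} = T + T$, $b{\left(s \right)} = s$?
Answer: $5800$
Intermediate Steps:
$H{\left(T \right)} = 2 T$
$I = -29$ ($I = 35 - 64 = -29$)
$\left(7 + 3\right)^{2} I H{\left(b{\left(-1 \right)} \right)} = \left(7 + 3\right)^{2} \left(-29\right) 2 \left(-1\right) = 10^{2} \left(-29\right) \left(-2\right) = 100 \left(-29\right) \left(-2\right) = \left(-2900\right) \left(-2\right) = 5800$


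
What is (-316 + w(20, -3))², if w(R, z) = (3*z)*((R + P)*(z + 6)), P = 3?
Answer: 877969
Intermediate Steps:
w(R, z) = 3*z*(3 + R)*(6 + z) (w(R, z) = (3*z)*((R + 3)*(z + 6)) = (3*z)*((3 + R)*(6 + z)) = 3*z*(3 + R)*(6 + z))
(-316 + w(20, -3))² = (-316 + 3*(-3)*(18 + 3*(-3) + 6*20 + 20*(-3)))² = (-316 + 3*(-3)*(18 - 9 + 120 - 60))² = (-316 + 3*(-3)*69)² = (-316 - 621)² = (-937)² = 877969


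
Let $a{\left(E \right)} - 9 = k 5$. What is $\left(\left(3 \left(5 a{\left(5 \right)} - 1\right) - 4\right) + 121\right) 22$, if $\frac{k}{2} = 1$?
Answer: $8778$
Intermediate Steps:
$k = 2$ ($k = 2 \cdot 1 = 2$)
$a{\left(E \right)} = 19$ ($a{\left(E \right)} = 9 + 2 \cdot 5 = 9 + 10 = 19$)
$\left(\left(3 \left(5 a{\left(5 \right)} - 1\right) - 4\right) + 121\right) 22 = \left(\left(3 \left(5 \cdot 19 - 1\right) - 4\right) + 121\right) 22 = \left(\left(3 \left(95 - 1\right) - 4\right) + 121\right) 22 = \left(\left(3 \cdot 94 - 4\right) + 121\right) 22 = \left(\left(282 - 4\right) + 121\right) 22 = \left(278 + 121\right) 22 = 399 \cdot 22 = 8778$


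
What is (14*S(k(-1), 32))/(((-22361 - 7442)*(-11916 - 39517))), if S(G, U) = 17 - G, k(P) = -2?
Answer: 14/80676721 ≈ 1.7353e-7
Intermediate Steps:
(14*S(k(-1), 32))/(((-22361 - 7442)*(-11916 - 39517))) = (14*(17 - 1*(-2)))/(((-22361 - 7442)*(-11916 - 39517))) = (14*(17 + 2))/((-29803*(-51433))) = (14*19)/1532857699 = 266*(1/1532857699) = 14/80676721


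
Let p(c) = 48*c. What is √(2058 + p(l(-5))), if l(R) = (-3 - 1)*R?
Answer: √3018 ≈ 54.936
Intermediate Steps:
l(R) = -4*R
√(2058 + p(l(-5))) = √(2058 + 48*(-4*(-5))) = √(2058 + 48*20) = √(2058 + 960) = √3018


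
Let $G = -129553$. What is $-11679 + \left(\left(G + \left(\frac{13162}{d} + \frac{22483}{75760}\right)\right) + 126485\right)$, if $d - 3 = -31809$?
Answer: $- \frac{17767492975571}{1204811280} \approx -14747.0$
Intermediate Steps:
$d = -31806$ ($d = 3 - 31809 = -31806$)
$-11679 + \left(\left(G + \left(\frac{13162}{d} + \frac{22483}{75760}\right)\right) + 126485\right) = -11679 + \left(\left(-129553 + \left(\frac{13162}{-31806} + \frac{22483}{75760}\right)\right) + 126485\right) = -11679 + \left(\left(-129553 + \left(13162 \left(- \frac{1}{31806}\right) + 22483 \cdot \frac{1}{75760}\right)\right) + 126485\right) = -11679 + \left(\left(-129553 + \left(- \frac{6581}{15903} + \frac{22483}{75760}\right)\right) + 126485\right) = -11679 + \left(\left(-129553 - \frac{141029411}{1204811280}\right) + 126485\right) = -11679 + \left(- \frac{156087056787251}{1204811280} + 126485\right) = -11679 - \frac{3696502036451}{1204811280} = - \frac{17767492975571}{1204811280}$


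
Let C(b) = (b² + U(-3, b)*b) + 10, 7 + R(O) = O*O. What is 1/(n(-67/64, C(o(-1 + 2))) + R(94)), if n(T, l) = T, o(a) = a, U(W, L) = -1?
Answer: 64/564989 ≈ 0.00011328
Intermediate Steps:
R(O) = -7 + O² (R(O) = -7 + O*O = -7 + O²)
C(b) = 10 + b² - b (C(b) = (b² - b) + 10 = 10 + b² - b)
1/(n(-67/64, C(o(-1 + 2))) + R(94)) = 1/(-67/64 + (-7 + 94²)) = 1/(-67*1/64 + (-7 + 8836)) = 1/(-67/64 + 8829) = 1/(564989/64) = 64/564989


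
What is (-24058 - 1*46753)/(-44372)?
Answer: 70811/44372 ≈ 1.5958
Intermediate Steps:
(-24058 - 1*46753)/(-44372) = (-24058 - 46753)*(-1/44372) = -70811*(-1/44372) = 70811/44372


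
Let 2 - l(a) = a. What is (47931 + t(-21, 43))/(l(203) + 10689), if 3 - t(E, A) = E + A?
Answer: 5989/1311 ≈ 4.5683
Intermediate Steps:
l(a) = 2 - a
t(E, A) = 3 - A - E (t(E, A) = 3 - (E + A) = 3 - (A + E) = 3 + (-A - E) = 3 - A - E)
(47931 + t(-21, 43))/(l(203) + 10689) = (47931 + (3 - 1*43 - 1*(-21)))/((2 - 1*203) + 10689) = (47931 + (3 - 43 + 21))/((2 - 203) + 10689) = (47931 - 19)/(-201 + 10689) = 47912/10488 = 47912*(1/10488) = 5989/1311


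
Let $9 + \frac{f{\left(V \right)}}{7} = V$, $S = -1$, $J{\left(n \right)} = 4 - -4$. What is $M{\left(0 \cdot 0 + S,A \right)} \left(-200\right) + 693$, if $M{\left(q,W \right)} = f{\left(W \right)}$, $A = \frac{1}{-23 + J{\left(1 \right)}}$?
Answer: $\frac{40159}{3} \approx 13386.0$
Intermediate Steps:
$J{\left(n \right)} = 8$ ($J{\left(n \right)} = 4 + 4 = 8$)
$f{\left(V \right)} = -63 + 7 V$
$A = - \frac{1}{15}$ ($A = \frac{1}{-23 + 8} = \frac{1}{-15} = - \frac{1}{15} \approx -0.066667$)
$M{\left(q,W \right)} = -63 + 7 W$
$M{\left(0 \cdot 0 + S,A \right)} \left(-200\right) + 693 = \left(-63 + 7 \left(- \frac{1}{15}\right)\right) \left(-200\right) + 693 = \left(-63 - \frac{7}{15}\right) \left(-200\right) + 693 = \left(- \frac{952}{15}\right) \left(-200\right) + 693 = \frac{38080}{3} + 693 = \frac{40159}{3}$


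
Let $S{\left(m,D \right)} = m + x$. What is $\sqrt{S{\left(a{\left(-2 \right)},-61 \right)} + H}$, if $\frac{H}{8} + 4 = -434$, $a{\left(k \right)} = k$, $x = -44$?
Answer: $5 i \sqrt{142} \approx 59.582 i$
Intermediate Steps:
$S{\left(m,D \right)} = -44 + m$ ($S{\left(m,D \right)} = m - 44 = -44 + m$)
$H = -3504$ ($H = -32 + 8 \left(-434\right) = -32 - 3472 = -3504$)
$\sqrt{S{\left(a{\left(-2 \right)},-61 \right)} + H} = \sqrt{\left(-44 - 2\right) - 3504} = \sqrt{-46 - 3504} = \sqrt{-3550} = 5 i \sqrt{142}$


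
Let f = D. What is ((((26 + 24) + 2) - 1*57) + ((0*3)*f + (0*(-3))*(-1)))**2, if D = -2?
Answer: 25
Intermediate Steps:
f = -2
((((26 + 24) + 2) - 1*57) + ((0*3)*f + (0*(-3))*(-1)))**2 = ((((26 + 24) + 2) - 1*57) + ((0*3)*(-2) + (0*(-3))*(-1)))**2 = (((50 + 2) - 57) + (0*(-2) + 0*(-1)))**2 = ((52 - 57) + (0 + 0))**2 = (-5 + 0)**2 = (-5)**2 = 25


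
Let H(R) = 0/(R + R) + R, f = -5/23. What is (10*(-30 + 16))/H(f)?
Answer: 644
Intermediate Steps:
f = -5/23 (f = -5*1/23 = -5/23 ≈ -0.21739)
H(R) = R (H(R) = 0/(2*R) + R = (1/(2*R))*0 + R = 0 + R = R)
(10*(-30 + 16))/H(f) = (10*(-30 + 16))/(-5/23) = (10*(-14))*(-23/5) = -140*(-23/5) = 644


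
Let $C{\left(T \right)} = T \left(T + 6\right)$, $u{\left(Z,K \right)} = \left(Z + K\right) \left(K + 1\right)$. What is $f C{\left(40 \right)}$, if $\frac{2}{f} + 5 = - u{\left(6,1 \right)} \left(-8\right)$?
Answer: $\frac{3680}{107} \approx 34.393$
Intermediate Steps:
$u{\left(Z,K \right)} = \left(1 + K\right) \left(K + Z\right)$ ($u{\left(Z,K \right)} = \left(K + Z\right) \left(1 + K\right) = \left(1 + K\right) \left(K + Z\right)$)
$C{\left(T \right)} = T \left(6 + T\right)$
$f = \frac{2}{107}$ ($f = \frac{2}{-5 + - (1 + 6 + 1^{2} + 1 \cdot 6) \left(-8\right)} = \frac{2}{-5 + - (1 + 6 + 1 + 6) \left(-8\right)} = \frac{2}{-5 + \left(-1\right) 14 \left(-8\right)} = \frac{2}{-5 - -112} = \frac{2}{-5 + 112} = \frac{2}{107} \approx 0.018692$)
$f C{\left(40 \right)} = \frac{2 \cdot 40 \left(6 + 40\right)}{107} = \frac{2 \cdot 40 \cdot 46}{107} = \frac{2}{107} \cdot 1840 = \frac{3680}{107}$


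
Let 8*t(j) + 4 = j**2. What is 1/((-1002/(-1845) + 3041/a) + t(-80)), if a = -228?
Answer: 46740/36770609 ≈ 0.0012711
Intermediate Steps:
t(j) = -1/2 + j**2/8
1/((-1002/(-1845) + 3041/a) + t(-80)) = 1/((-1002/(-1845) + 3041/(-228)) + (-1/2 + (1/8)*(-80)**2)) = 1/((-1002*(-1/1845) + 3041*(-1/228)) + (-1/2 + (1/8)*6400)) = 1/((334/615 - 3041/228) + (-1/2 + 800)) = 1/(-598021/46740 + 1599/2) = 1/(36770609/46740) = 46740/36770609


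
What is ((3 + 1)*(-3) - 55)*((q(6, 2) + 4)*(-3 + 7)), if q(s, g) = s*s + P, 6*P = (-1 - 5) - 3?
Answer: -10318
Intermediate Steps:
P = -3/2 (P = ((-1 - 5) - 3)/6 = (-6 - 3)/6 = (⅙)*(-9) = -3/2 ≈ -1.5000)
q(s, g) = -3/2 + s² (q(s, g) = s*s - 3/2 = s² - 3/2 = -3/2 + s²)
((3 + 1)*(-3) - 55)*((q(6, 2) + 4)*(-3 + 7)) = ((3 + 1)*(-3) - 55)*(((-3/2 + 6²) + 4)*(-3 + 7)) = (4*(-3) - 55)*(((-3/2 + 36) + 4)*4) = (-12 - 55)*((69/2 + 4)*4) = -5159*4/2 = -67*154 = -10318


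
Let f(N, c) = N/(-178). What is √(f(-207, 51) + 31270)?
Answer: √990795526/178 ≈ 176.84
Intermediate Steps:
f(N, c) = -N/178 (f(N, c) = N*(-1/178) = -N/178)
√(f(-207, 51) + 31270) = √(-1/178*(-207) + 31270) = √(207/178 + 31270) = √(5566267/178) = √990795526/178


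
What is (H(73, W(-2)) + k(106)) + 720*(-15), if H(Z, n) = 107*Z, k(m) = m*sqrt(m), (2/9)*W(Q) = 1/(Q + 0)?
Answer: -2989 + 106*sqrt(106) ≈ -1897.7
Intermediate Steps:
W(Q) = 9/(2*Q) (W(Q) = 9/(2*(Q + 0)) = 9/(2*Q))
k(m) = m**(3/2)
(H(73, W(-2)) + k(106)) + 720*(-15) = (107*73 + 106**(3/2)) + 720*(-15) = (7811 + 106*sqrt(106)) - 10800 = -2989 + 106*sqrt(106)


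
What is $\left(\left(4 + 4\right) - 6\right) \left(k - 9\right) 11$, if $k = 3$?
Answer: $-132$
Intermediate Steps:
$\left(\left(4 + 4\right) - 6\right) \left(k - 9\right) 11 = \left(\left(4 + 4\right) - 6\right) \left(3 - 9\right) 11 = \left(8 - 6\right) \left(-6\right) 11 = 2 \left(-6\right) 11 = \left(-12\right) 11 = -132$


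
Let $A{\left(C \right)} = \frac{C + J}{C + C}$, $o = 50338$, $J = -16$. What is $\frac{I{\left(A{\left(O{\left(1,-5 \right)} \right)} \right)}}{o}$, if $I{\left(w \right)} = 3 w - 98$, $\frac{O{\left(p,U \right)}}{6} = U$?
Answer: $- \frac{957}{503380} \approx -0.0019011$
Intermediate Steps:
$O{\left(p,U \right)} = 6 U$
$A{\left(C \right)} = \frac{-16 + C}{2 C}$ ($A{\left(C \right)} = \frac{C - 16}{C + C} = \frac{-16 + C}{2 C}$)
$I{\left(w \right)} = -98 + 3 w$
$\frac{I{\left(A{\left(O{\left(1,-5 \right)} \right)} \right)}}{o} = \frac{-98 + 3 \frac{-16 + 6 \left(-5\right)}{2 \cdot 6 \left(-5\right)}}{50338} = \left(-98 + 3 \frac{-16 - 30}{2 \left(-30\right)}\right) \frac{1}{50338} = \left(-98 + 3 \cdot \frac{1}{2} \left(- \frac{1}{30}\right) \left(-46\right)\right) \frac{1}{50338} = \left(-98 + 3 \cdot \frac{23}{30}\right) \frac{1}{50338} = \left(-98 + \frac{23}{10}\right) \frac{1}{50338} = \left(- \frac{957}{10}\right) \frac{1}{50338} = - \frac{957}{503380}$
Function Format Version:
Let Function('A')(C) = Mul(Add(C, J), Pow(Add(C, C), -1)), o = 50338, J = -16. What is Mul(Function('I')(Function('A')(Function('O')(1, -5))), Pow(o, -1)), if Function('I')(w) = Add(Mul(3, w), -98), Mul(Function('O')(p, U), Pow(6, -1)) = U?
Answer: Rational(-957, 503380) ≈ -0.0019011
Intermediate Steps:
Function('O')(p, U) = Mul(6, U)
Function('A')(C) = Mul(Rational(1, 2), Pow(C, -1), Add(-16, C)) (Function('A')(C) = Mul(Add(C, -16), Pow(Add(C, C), -1)) = Mul(Add(-16, C), Pow(Mul(2, C), -1)) = Mul(Add(-16, C), Mul(Rational(1, 2), Pow(C, -1))) = Mul(Rational(1, 2), Pow(C, -1), Add(-16, C)))
Function('I')(w) = Add(-98, Mul(3, w))
Mul(Function('I')(Function('A')(Function('O')(1, -5))), Pow(o, -1)) = Mul(Add(-98, Mul(3, Mul(Rational(1, 2), Pow(Mul(6, -5), -1), Add(-16, Mul(6, -5))))), Pow(50338, -1)) = Mul(Add(-98, Mul(3, Mul(Rational(1, 2), Pow(-30, -1), Add(-16, -30)))), Rational(1, 50338)) = Mul(Add(-98, Mul(3, Mul(Rational(1, 2), Rational(-1, 30), -46))), Rational(1, 50338)) = Mul(Add(-98, Mul(3, Rational(23, 30))), Rational(1, 50338)) = Mul(Add(-98, Rational(23, 10)), Rational(1, 50338)) = Mul(Rational(-957, 10), Rational(1, 50338)) = Rational(-957, 503380)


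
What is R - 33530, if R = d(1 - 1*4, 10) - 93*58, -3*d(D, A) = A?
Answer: -116782/3 ≈ -38927.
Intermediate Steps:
d(D, A) = -A/3
R = -16192/3 (R = -⅓*10 - 93*58 = -10/3 - 5394 = -16192/3 ≈ -5397.3)
R - 33530 = -16192/3 - 33530 = -116782/3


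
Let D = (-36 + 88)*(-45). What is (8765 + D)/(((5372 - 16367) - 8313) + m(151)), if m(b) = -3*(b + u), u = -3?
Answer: -6425/19752 ≈ -0.32528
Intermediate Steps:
m(b) = 9 - 3*b (m(b) = -3*(b - 3) = -3*(-3 + b) = 9 - 3*b)
D = -2340 (D = 52*(-45) = -2340)
(8765 + D)/(((5372 - 16367) - 8313) + m(151)) = (8765 - 2340)/(((5372 - 16367) - 8313) + (9 - 3*151)) = 6425/((-10995 - 8313) + (9 - 453)) = 6425/(-19308 - 444) = 6425/(-19752) = 6425*(-1/19752) = -6425/19752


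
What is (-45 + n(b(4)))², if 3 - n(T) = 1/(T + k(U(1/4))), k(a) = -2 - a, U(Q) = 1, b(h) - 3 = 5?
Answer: 44521/25 ≈ 1780.8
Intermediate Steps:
b(h) = 8 (b(h) = 3 + 5 = 8)
n(T) = 3 - 1/(-3 + T) (n(T) = 3 - 1/(T + (-2 - 1*1)) = 3 - 1/(T + (-2 - 1)) = 3 - 1/(T - 3) = 3 - 1/(-3 + T))
(-45 + n(b(4)))² = (-45 + (-10 + 3*8)/(-3 + 8))² = (-45 + (-10 + 24)/5)² = (-45 + (⅕)*14)² = (-45 + 14/5)² = (-211/5)² = 44521/25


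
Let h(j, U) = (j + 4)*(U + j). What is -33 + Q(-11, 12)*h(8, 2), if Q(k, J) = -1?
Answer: -153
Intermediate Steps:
h(j, U) = (4 + j)*(U + j)
-33 + Q(-11, 12)*h(8, 2) = -33 - (8² + 4*2 + 4*8 + 2*8) = -33 - (64 + 8 + 32 + 16) = -33 - 1*120 = -33 - 120 = -153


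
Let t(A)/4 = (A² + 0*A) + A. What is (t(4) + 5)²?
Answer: 7225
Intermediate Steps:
t(A) = 4*A + 4*A² (t(A) = 4*((A² + 0*A) + A) = 4*((A² + 0) + A) = 4*(A² + A) = 4*(A + A²) = 4*A + 4*A²)
(t(4) + 5)² = (4*4*(1 + 4) + 5)² = (4*4*5 + 5)² = (80 + 5)² = 85² = 7225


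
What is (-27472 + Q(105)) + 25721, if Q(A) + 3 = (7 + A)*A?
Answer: 10006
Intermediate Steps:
Q(A) = -3 + A*(7 + A) (Q(A) = -3 + (7 + A)*A = -3 + A*(7 + A))
(-27472 + Q(105)) + 25721 = (-27472 + (-3 + 105**2 + 7*105)) + 25721 = (-27472 + (-3 + 11025 + 735)) + 25721 = (-27472 + 11757) + 25721 = -15715 + 25721 = 10006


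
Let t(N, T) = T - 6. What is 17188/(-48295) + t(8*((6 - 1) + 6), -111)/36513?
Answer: -70359551/195932815 ≈ -0.35910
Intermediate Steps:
t(N, T) = -6 + T
17188/(-48295) + t(8*((6 - 1) + 6), -111)/36513 = 17188/(-48295) + (-6 - 111)/36513 = 17188*(-1/48295) - 117*1/36513 = -17188/48295 - 13/4057 = -70359551/195932815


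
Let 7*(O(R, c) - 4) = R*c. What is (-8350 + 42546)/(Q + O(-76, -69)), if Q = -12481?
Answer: -239372/82095 ≈ -2.9158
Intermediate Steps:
O(R, c) = 4 + R*c/7 (O(R, c) = 4 + (R*c)/7 = 4 + R*c/7)
(-8350 + 42546)/(Q + O(-76, -69)) = (-8350 + 42546)/(-12481 + (4 + (1/7)*(-76)*(-69))) = 34196/(-12481 + (4 + 5244/7)) = 34196/(-12481 + 5272/7) = 34196/(-82095/7) = 34196*(-7/82095) = -239372/82095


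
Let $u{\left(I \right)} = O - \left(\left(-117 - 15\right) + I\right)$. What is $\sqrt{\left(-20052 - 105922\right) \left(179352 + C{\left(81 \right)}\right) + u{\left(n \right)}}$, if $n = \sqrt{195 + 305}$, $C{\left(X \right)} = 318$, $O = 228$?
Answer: $\sqrt{-22633748220 - 10 \sqrt{5}} \approx 1.5045 \cdot 10^{5} i$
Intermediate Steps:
$n = 10 \sqrt{5}$ ($n = \sqrt{500} = 10 \sqrt{5} \approx 22.361$)
$u{\left(I \right)} = 360 - I$ ($u{\left(I \right)} = 228 - \left(\left(-117 - 15\right) + I\right) = 228 - \left(-132 + I\right) = 360 - I$)
$\sqrt{\left(-20052 - 105922\right) \left(179352 + C{\left(81 \right)}\right) + u{\left(n \right)}} = \sqrt{\left(-20052 - 105922\right) \left(179352 + 318\right) + \left(360 - 10 \sqrt{5}\right)} = \sqrt{\left(-125974\right) 179670 + \left(360 - 10 \sqrt{5}\right)} = \sqrt{-22633748580 + \left(360 - 10 \sqrt{5}\right)} = \sqrt{-22633748220 - 10 \sqrt{5}}$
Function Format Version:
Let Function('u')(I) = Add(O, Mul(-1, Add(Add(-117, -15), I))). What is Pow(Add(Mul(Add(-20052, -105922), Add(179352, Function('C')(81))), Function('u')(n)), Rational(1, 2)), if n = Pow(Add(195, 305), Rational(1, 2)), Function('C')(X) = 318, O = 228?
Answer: Pow(Add(-22633748220, Mul(-10, Pow(5, Rational(1, 2)))), Rational(1, 2)) ≈ Mul(1.5045e+5, I)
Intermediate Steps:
n = Mul(10, Pow(5, Rational(1, 2))) (n = Pow(500, Rational(1, 2)) = Mul(10, Pow(5, Rational(1, 2))) ≈ 22.361)
Function('u')(I) = Add(360, Mul(-1, I)) (Function('u')(I) = Add(228, Mul(-1, Add(Add(-117, -15), I))) = Add(228, Mul(-1, Add(-132, I))) = Add(228, Add(132, Mul(-1, I))) = Add(360, Mul(-1, I)))
Pow(Add(Mul(Add(-20052, -105922), Add(179352, Function('C')(81))), Function('u')(n)), Rational(1, 2)) = Pow(Add(Mul(Add(-20052, -105922), Add(179352, 318)), Add(360, Mul(-1, Mul(10, Pow(5, Rational(1, 2)))))), Rational(1, 2)) = Pow(Add(Mul(-125974, 179670), Add(360, Mul(-10, Pow(5, Rational(1, 2))))), Rational(1, 2)) = Pow(Add(-22633748580, Add(360, Mul(-10, Pow(5, Rational(1, 2))))), Rational(1, 2)) = Pow(Add(-22633748220, Mul(-10, Pow(5, Rational(1, 2)))), Rational(1, 2))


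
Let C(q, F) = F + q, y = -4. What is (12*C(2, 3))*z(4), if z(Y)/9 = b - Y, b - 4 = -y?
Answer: 2160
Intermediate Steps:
b = 8 (b = 4 - 1*(-4) = 4 + 4 = 8)
z(Y) = 72 - 9*Y (z(Y) = 9*(8 - Y) = 72 - 9*Y)
(12*C(2, 3))*z(4) = (12*(3 + 2))*(72 - 9*4) = (12*5)*(72 - 36) = 60*36 = 2160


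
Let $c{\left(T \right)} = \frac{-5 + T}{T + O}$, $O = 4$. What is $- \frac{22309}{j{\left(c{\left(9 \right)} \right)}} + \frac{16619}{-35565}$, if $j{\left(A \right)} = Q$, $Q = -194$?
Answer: $\frac{790195499}{6899610} \approx 114.53$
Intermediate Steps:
$c{\left(T \right)} = \frac{-5 + T}{4 + T}$ ($c{\left(T \right)} = \frac{-5 + T}{T + 4} = \frac{-5 + T}{4 + T}$)
$j{\left(A \right)} = -194$
$- \frac{22309}{j{\left(c{\left(9 \right)} \right)}} + \frac{16619}{-35565} = - \frac{22309}{-194} + \frac{16619}{-35565} = \left(-22309\right) \left(- \frac{1}{194}\right) + 16619 \left(- \frac{1}{35565}\right) = \frac{22309}{194} - \frac{16619}{35565} = \frac{790195499}{6899610}$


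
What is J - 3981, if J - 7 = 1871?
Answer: -2103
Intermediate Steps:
J = 1878 (J = 7 + 1871 = 1878)
J - 3981 = 1878 - 3981 = -2103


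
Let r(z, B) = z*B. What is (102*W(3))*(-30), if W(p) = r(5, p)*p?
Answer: -137700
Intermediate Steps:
r(z, B) = B*z
W(p) = 5*p² (W(p) = (p*5)*p = (5*p)*p = 5*p²)
(102*W(3))*(-30) = (102*(5*3²))*(-30) = (102*(5*9))*(-30) = (102*45)*(-30) = 4590*(-30) = -137700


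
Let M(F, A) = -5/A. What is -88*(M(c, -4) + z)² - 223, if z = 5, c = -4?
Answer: -7321/2 ≈ -3660.5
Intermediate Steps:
-88*(M(c, -4) + z)² - 223 = -88*(-5/(-4) + 5)² - 223 = -88*(-5*(-¼) + 5)² - 223 = -88*(5/4 + 5)² - 223 = -88*(25/4)² - 223 = -88*625/16 - 223 = -6875/2 - 223 = -7321/2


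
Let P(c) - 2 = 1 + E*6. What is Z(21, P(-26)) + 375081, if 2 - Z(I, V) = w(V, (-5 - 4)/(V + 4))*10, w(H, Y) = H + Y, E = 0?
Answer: 2625461/7 ≈ 3.7507e+5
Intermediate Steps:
P(c) = 3 (P(c) = 2 + (1 + 0*6) = 2 + (1 + 0) = 2 + 1 = 3)
Z(I, V) = 2 - 10*V + 90/(4 + V) (Z(I, V) = 2 - (V + (-5 - 4)/(V + 4))*10 = 2 - (V - 9/(4 + V))*10 = 2 - (-90/(4 + V) + 10*V) = 2 + (-10*V + 90/(4 + V)) = 2 - 10*V + 90/(4 + V))
Z(21, P(-26)) + 375081 = 2*(49 - 19*3 - 5*3²)/(4 + 3) + 375081 = 2*(49 - 57 - 5*9)/7 + 375081 = 2*(⅐)*(49 - 57 - 45) + 375081 = 2*(⅐)*(-53) + 375081 = -106/7 + 375081 = 2625461/7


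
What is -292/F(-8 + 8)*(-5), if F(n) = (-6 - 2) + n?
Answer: -365/2 ≈ -182.50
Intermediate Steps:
F(n) = -8 + n
-292/F(-8 + 8)*(-5) = -292/(-8 + (-8 + 8))*(-5) = -292/(-8 + 0)*(-5) = -292/(-8)*(-5) = -292*(-⅛)*(-5) = (73/2)*(-5) = -365/2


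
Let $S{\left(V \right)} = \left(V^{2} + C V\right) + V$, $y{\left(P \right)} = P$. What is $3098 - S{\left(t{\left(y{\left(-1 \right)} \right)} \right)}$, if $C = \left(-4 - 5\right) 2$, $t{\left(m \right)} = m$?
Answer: $3080$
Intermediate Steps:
$C = -18$ ($C = \left(-9\right) 2 = -18$)
$S{\left(V \right)} = V^{2} - 17 V$ ($S{\left(V \right)} = \left(V^{2} - 18 V\right) + V = V^{2} - 17 V$)
$3098 - S{\left(t{\left(y{\left(-1 \right)} \right)} \right)} = 3098 - - (-17 - 1) = 3098 - \left(-1\right) \left(-18\right) = 3098 - 18 = 3080$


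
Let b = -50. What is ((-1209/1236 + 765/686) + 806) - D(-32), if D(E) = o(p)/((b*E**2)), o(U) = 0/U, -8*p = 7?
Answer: 113920057/141316 ≈ 806.14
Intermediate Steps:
p = -7/8 (p = -1/8*7 = -7/8 ≈ -0.87500)
o(U) = 0
D(E) = 0 (D(E) = 0/((-50*E**2)) = 0*(-1/(50*E**2)) = 0)
((-1209/1236 + 765/686) + 806) - D(-32) = ((-1209/1236 + 765/686) + 806) - 1*0 = ((-1209*1/1236 + 765*(1/686)) + 806) + 0 = ((-403/412 + 765/686) + 806) + 0 = (19361/141316 + 806) + 0 = 113920057/141316 + 0 = 113920057/141316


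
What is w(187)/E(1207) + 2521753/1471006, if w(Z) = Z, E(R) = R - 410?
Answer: 2284915263/1172391782 ≈ 1.9489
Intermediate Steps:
E(R) = -410 + R
w(187)/E(1207) + 2521753/1471006 = 187/(-410 + 1207) + 2521753/1471006 = 187/797 + 2521753*(1/1471006) = 187*(1/797) + 2521753/1471006 = 187/797 + 2521753/1471006 = 2284915263/1172391782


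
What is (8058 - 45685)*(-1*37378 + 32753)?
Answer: 174024875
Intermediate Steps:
(8058 - 45685)*(-1*37378 + 32753) = -37627*(-37378 + 32753) = -37627*(-4625) = 174024875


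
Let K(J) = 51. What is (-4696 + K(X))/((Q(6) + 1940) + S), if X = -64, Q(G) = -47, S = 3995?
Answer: -4645/5888 ≈ -0.78889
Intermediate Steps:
(-4696 + K(X))/((Q(6) + 1940) + S) = (-4696 + 51)/((-47 + 1940) + 3995) = -4645/(1893 + 3995) = -4645/5888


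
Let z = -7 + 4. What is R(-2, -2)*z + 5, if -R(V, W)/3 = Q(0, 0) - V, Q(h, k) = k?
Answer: 23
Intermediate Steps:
z = -3
R(V, W) = 3*V (R(V, W) = -3*(0 - V) = -(-3)*V = 3*V)
R(-2, -2)*z + 5 = (3*(-2))*(-3) + 5 = -6*(-3) + 5 = 18 + 5 = 23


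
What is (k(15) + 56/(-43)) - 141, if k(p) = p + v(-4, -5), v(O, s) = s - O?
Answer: -5517/43 ≈ -128.30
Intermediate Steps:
k(p) = -1 + p (k(p) = p + (-5 - 1*(-4)) = p + (-5 + 4) = p - 1 = -1 + p)
(k(15) + 56/(-43)) - 141 = ((-1 + 15) + 56/(-43)) - 141 = (14 + 56*(-1/43)) - 141 = (14 - 56/43) - 141 = 546/43 - 141 = -5517/43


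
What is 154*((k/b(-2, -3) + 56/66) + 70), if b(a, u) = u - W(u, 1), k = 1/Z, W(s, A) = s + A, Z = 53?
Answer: 1734334/159 ≈ 10908.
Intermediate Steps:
W(s, A) = A + s
k = 1/53 ≈ 0.018868
b(a, u) = -1 (b(a, u) = u - (1 + u) = u + (-1 - u) = -1)
154*((k/b(-2, -3) + 56/66) + 70) = 154*(((1/53)/(-1) + 56/66) + 70) = 154*(((1/53)*(-1) + 56*(1/66)) + 70) = 154*((-1/53 + 28/33) + 70) = 154*(1451/1749 + 70) = 154*(123881/1749) = 1734334/159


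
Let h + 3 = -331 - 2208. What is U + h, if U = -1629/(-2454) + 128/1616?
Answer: -209953569/82618 ≈ -2541.3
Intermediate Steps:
h = -2542 (h = -3 + (-331 - 2208) = -3 - 2539 = -2542)
U = 61387/82618 (U = -1629*(-1/2454) + 128*(1/1616) = 543/818 + 8/101 = 61387/82618 ≈ 0.74302)
U + h = 61387/82618 - 2542 = -209953569/82618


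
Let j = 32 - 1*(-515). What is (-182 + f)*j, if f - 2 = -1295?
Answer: -806825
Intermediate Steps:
f = -1293 (f = 2 - 1295 = -1293)
j = 547 (j = 32 + 515 = 547)
(-182 + f)*j = (-182 - 1293)*547 = -1475*547 = -806825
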